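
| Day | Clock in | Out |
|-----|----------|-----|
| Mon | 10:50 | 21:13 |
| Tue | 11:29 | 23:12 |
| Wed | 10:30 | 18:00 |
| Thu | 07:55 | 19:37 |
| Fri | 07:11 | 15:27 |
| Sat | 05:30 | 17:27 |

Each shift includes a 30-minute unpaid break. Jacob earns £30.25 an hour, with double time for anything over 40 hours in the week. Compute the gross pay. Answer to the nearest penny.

Mon: 10:50–21:13 = 10 h 23 min; less 30 min break → 9 h 53 min
Tue: 11:29–23:12 = 11 h 43 min; less 30 min break → 11 h 13 min
Wed: 10:30–18:00 = 7 h 30 min; less 30 min break → 7 h 0 min
Thu: 07:55–19:37 = 11 h 42 min; less 30 min break → 11 h 12 min
Fri: 07:11–15:27 = 8 h 16 min; less 30 min break → 7 h 46 min
Sat: 05:30–17:27 = 11 h 57 min; less 30 min break → 11 h 27 min
Total worked: 58 h 31 min = 3511 min.
Regular 40 h 0 min = 2400 min at £30.25/h; overtime 18 h 31 min = 1111 min at £60.50/h.
Pay = (2400 × £30.25 + 1111 × £60.50) ÷ 60 = £2330.26.

£2330.26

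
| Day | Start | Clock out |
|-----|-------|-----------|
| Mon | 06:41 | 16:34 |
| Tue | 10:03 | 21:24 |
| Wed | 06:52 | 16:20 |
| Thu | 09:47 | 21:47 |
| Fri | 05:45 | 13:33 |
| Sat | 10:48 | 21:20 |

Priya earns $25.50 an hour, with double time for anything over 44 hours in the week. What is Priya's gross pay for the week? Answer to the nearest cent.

$1990.70

Mon: 06:41–16:34 = 9 h 53 min
Tue: 10:03–21:24 = 11 h 21 min
Wed: 06:52–16:20 = 9 h 28 min
Thu: 09:47–21:47 = 12 h 0 min
Fri: 05:45–13:33 = 7 h 48 min
Sat: 10:48–21:20 = 10 h 32 min
Total worked: 61 h 2 min = 3662 min.
Regular 44 h 0 min = 2640 min at $25.50/h; overtime 17 h 2 min = 1022 min at $51.00/h.
Pay = (2640 × $25.50 + 1022 × $51.00) ÷ 60 = $1990.70.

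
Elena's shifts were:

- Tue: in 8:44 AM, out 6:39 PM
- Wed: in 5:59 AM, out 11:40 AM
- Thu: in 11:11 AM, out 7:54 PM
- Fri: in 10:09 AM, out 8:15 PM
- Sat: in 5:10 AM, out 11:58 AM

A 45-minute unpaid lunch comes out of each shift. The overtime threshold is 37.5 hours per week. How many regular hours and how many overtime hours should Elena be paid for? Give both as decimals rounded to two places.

Regular 37.47 hours, overtime 0.00 hours

Tue: 8:44 AM–6:39 PM = 9 h 55 min; less 45 min break → 9 h 10 min
Wed: 5:59 AM–11:40 AM = 5 h 41 min; less 45 min break → 4 h 56 min
Thu: 11:11 AM–7:54 PM = 8 h 43 min; less 45 min break → 7 h 58 min
Fri: 10:09 AM–8:15 PM = 10 h 6 min; less 45 min break → 9 h 21 min
Sat: 5:10 AM–11:58 AM = 6 h 48 min; less 45 min break → 6 h 3 min
Total worked: 37 h 28 min = 37.47 h.
Threshold 37.5 h → overtime 0 h 0 min, regular 37 h 28 min.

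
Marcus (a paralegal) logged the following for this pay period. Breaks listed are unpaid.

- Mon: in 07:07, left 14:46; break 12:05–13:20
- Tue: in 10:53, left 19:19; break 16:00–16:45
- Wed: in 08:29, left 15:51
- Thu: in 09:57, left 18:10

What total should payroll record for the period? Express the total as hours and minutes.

Mon: 07:07–14:46 = 7 h 39 min; less 75 min break → 6 h 24 min
Tue: 10:53–19:19 = 8 h 26 min; less 45 min break → 7 h 41 min
Wed: 08:29–15:51 = 7 h 22 min
Thu: 09:57–18:10 = 8 h 13 min
Total: 6 h 24 min + 7 h 41 min + 7 h 22 min + 8 h 13 min = 29 h 40 min.

29 h 40 min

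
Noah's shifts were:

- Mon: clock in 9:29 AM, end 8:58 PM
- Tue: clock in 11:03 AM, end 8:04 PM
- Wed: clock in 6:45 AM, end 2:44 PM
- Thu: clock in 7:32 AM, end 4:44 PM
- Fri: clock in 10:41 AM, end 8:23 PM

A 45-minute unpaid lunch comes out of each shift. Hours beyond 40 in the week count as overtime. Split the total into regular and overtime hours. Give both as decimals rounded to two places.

Mon: 9:29 AM–8:58 PM = 11 h 29 min; less 45 min break → 10 h 44 min
Tue: 11:03 AM–8:04 PM = 9 h 1 min; less 45 min break → 8 h 16 min
Wed: 6:45 AM–2:44 PM = 7 h 59 min; less 45 min break → 7 h 14 min
Thu: 7:32 AM–4:44 PM = 9 h 12 min; less 45 min break → 8 h 27 min
Fri: 10:41 AM–8:23 PM = 9 h 42 min; less 45 min break → 8 h 57 min
Total worked: 43 h 38 min = 43.63 h.
Threshold 40 h → overtime 3 h 38 min, regular 40 h 0 min.

Regular 40.00 hours, overtime 3.63 hours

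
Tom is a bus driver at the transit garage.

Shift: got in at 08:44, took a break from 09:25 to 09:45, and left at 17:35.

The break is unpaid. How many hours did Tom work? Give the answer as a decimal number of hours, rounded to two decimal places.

Shift: 08:44–17:35 = 8 h 51 min; less 20 min break → 8 h 31 min

8.52 hours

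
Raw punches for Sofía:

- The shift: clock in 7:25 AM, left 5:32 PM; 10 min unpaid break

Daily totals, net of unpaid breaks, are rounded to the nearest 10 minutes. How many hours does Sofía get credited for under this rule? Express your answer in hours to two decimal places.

The shift: 7:25 AM–5:32 PM = 10 h 7 min − 10 min = 9 h 57 min → rounds to 10 h 0 min

10.00 hours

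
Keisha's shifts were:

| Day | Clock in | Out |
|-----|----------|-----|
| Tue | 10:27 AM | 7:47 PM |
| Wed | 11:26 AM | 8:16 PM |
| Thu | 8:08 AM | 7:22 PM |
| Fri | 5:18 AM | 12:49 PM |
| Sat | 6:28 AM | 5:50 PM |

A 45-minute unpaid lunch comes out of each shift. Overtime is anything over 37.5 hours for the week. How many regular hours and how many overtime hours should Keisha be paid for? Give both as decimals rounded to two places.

Regular 37.50 hours, overtime 7.03 hours

Tue: 10:27 AM–7:47 PM = 9 h 20 min; less 45 min break → 8 h 35 min
Wed: 11:26 AM–8:16 PM = 8 h 50 min; less 45 min break → 8 h 5 min
Thu: 8:08 AM–7:22 PM = 11 h 14 min; less 45 min break → 10 h 29 min
Fri: 5:18 AM–12:49 PM = 7 h 31 min; less 45 min break → 6 h 46 min
Sat: 6:28 AM–5:50 PM = 11 h 22 min; less 45 min break → 10 h 37 min
Total worked: 44 h 32 min = 44.53 h.
Threshold 37.5 h → overtime 7 h 2 min, regular 37 h 30 min.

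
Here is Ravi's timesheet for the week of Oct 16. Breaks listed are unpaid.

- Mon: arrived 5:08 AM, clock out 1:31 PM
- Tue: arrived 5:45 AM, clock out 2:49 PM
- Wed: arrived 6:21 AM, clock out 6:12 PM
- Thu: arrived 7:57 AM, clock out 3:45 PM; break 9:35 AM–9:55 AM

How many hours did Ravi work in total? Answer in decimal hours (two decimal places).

Mon: 5:08 AM–1:31 PM = 8 h 23 min
Tue: 5:45 AM–2:49 PM = 9 h 4 min
Wed: 6:21 AM–6:12 PM = 11 h 51 min
Thu: 7:57 AM–3:45 PM = 7 h 48 min; less 20 min break → 7 h 28 min
Total: 8 h 23 min + 9 h 4 min + 11 h 51 min + 7 h 28 min = 36 h 46 min.

36.77 hours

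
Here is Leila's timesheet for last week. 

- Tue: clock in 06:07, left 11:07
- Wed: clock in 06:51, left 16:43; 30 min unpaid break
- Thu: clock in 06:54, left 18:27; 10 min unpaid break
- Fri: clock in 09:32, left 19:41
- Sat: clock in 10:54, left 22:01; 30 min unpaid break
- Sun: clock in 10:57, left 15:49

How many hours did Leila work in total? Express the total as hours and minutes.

51 h 23 min

Tue: 06:07–11:07 = 5 h 0 min
Wed: 06:51–16:43 = 9 h 52 min; less 30 min break → 9 h 22 min
Thu: 06:54–18:27 = 11 h 33 min; less 10 min break → 11 h 23 min
Fri: 09:32–19:41 = 10 h 9 min
Sat: 10:54–22:01 = 11 h 7 min; less 30 min break → 10 h 37 min
Sun: 10:57–15:49 = 4 h 52 min
Total: 5 h 0 min + 9 h 22 min + 11 h 23 min + 10 h 9 min + 10 h 37 min + 4 h 52 min = 51 h 23 min.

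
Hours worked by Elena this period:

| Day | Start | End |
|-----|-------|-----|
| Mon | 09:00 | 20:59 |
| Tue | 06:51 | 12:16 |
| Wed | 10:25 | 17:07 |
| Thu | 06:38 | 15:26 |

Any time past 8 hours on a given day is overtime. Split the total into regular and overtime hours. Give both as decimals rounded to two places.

Regular 28.12 hours, overtime 4.78 hours

Mon: 09:00–20:59 = 11 h 59 min
Tue: 06:51–12:16 = 5 h 25 min
Wed: 10:25–17:07 = 6 h 42 min
Thu: 06:38–15:26 = 8 h 48 min
Mon reg 8 h 0 min / OT 3 h 59 min; Tue reg 5 h 25 min / OT 0 h 0 min; Wed reg 6 h 42 min / OT 0 h 0 min; Thu reg 8 h 0 min / OT 0 h 48 min.
Totals: regular 28 h 7 min, overtime 4 h 47 min.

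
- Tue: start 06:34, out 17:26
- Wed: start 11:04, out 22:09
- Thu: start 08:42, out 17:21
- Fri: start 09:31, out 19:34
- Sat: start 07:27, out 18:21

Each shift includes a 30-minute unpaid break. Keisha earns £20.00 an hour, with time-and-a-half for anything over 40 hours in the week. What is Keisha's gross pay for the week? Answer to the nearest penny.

£1071.50

Tue: 06:34–17:26 = 10 h 52 min; less 30 min break → 10 h 22 min
Wed: 11:04–22:09 = 11 h 5 min; less 30 min break → 10 h 35 min
Thu: 08:42–17:21 = 8 h 39 min; less 30 min break → 8 h 9 min
Fri: 09:31–19:34 = 10 h 3 min; less 30 min break → 9 h 33 min
Sat: 07:27–18:21 = 10 h 54 min; less 30 min break → 10 h 24 min
Total worked: 49 h 3 min = 2943 min.
Regular 40 h 0 min = 2400 min at £20.00/h; overtime 9 h 3 min = 543 min at £30.00/h.
Pay = (2400 × £20.00 + 543 × £30.00) ÷ 60 = £1071.50.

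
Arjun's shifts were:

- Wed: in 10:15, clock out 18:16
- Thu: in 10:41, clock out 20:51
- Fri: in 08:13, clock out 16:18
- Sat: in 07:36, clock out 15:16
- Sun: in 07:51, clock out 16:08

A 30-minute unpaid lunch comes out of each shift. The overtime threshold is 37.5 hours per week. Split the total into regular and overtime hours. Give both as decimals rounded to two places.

Wed: 10:15–18:16 = 8 h 1 min; less 30 min break → 7 h 31 min
Thu: 10:41–20:51 = 10 h 10 min; less 30 min break → 9 h 40 min
Fri: 08:13–16:18 = 8 h 5 min; less 30 min break → 7 h 35 min
Sat: 07:36–15:16 = 7 h 40 min; less 30 min break → 7 h 10 min
Sun: 07:51–16:08 = 8 h 17 min; less 30 min break → 7 h 47 min
Total worked: 39 h 43 min = 39.72 h.
Threshold 37.5 h → overtime 2 h 13 min, regular 37 h 30 min.

Regular 37.50 hours, overtime 2.22 hours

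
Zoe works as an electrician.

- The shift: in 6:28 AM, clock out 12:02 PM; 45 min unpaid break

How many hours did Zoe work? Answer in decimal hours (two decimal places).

The shift: 6:28 AM–12:02 PM = 5 h 34 min; less 45 min break → 4 h 49 min

4.82 hours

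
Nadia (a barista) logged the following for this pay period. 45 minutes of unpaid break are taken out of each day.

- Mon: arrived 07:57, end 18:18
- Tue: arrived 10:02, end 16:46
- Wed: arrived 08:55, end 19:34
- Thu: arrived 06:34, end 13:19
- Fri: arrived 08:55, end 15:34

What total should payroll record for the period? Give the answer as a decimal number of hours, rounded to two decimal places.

Mon: 07:57–18:18 = 10 h 21 min; less 45 min break → 9 h 36 min
Tue: 10:02–16:46 = 6 h 44 min; less 45 min break → 5 h 59 min
Wed: 08:55–19:34 = 10 h 39 min; less 45 min break → 9 h 54 min
Thu: 06:34–13:19 = 6 h 45 min; less 45 min break → 6 h 0 min
Fri: 08:55–15:34 = 6 h 39 min; less 45 min break → 5 h 54 min
Total: 9 h 36 min + 5 h 59 min + 9 h 54 min + 6 h 0 min + 5 h 54 min = 37 h 23 min.

37.38 hours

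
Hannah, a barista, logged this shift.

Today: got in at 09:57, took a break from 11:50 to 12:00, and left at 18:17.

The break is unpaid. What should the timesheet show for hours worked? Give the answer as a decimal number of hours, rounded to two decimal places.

Today: 09:57–18:17 = 8 h 20 min; less 10 min break → 8 h 10 min

8.17 hours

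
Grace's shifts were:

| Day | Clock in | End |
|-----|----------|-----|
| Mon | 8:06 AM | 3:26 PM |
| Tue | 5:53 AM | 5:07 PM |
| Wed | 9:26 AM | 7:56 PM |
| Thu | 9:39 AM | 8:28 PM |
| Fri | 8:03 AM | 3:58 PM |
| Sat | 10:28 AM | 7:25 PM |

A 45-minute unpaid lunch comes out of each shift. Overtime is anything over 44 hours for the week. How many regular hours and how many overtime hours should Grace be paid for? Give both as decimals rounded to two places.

Mon: 8:06 AM–3:26 PM = 7 h 20 min; less 45 min break → 6 h 35 min
Tue: 5:53 AM–5:07 PM = 11 h 14 min; less 45 min break → 10 h 29 min
Wed: 9:26 AM–7:56 PM = 10 h 30 min; less 45 min break → 9 h 45 min
Thu: 9:39 AM–8:28 PM = 10 h 49 min; less 45 min break → 10 h 4 min
Fri: 8:03 AM–3:58 PM = 7 h 55 min; less 45 min break → 7 h 10 min
Sat: 10:28 AM–7:25 PM = 8 h 57 min; less 45 min break → 8 h 12 min
Total worked: 52 h 15 min = 52.25 h.
Threshold 44 h → overtime 8 h 15 min, regular 44 h 0 min.

Regular 44.00 hours, overtime 8.25 hours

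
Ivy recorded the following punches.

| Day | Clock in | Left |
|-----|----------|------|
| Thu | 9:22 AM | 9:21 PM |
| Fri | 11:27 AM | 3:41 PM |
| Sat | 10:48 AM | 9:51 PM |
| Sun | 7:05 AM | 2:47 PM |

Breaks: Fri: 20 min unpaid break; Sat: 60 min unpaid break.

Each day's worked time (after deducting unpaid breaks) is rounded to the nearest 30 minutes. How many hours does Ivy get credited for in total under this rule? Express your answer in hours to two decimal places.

33.50 hours

Thu: 9:22 AM–9:21 PM = 11 h 59 min → rounds to 12 h 0 min
Fri: 11:27 AM–3:41 PM = 4 h 14 min − 20 min = 3 h 54 min → rounds to 4 h 0 min
Sat: 10:48 AM–9:51 PM = 11 h 3 min − 60 min = 10 h 3 min → rounds to 10 h 0 min
Sun: 7:05 AM–2:47 PM = 7 h 42 min → rounds to 7 h 30 min
Total credited: 33 h 30 min.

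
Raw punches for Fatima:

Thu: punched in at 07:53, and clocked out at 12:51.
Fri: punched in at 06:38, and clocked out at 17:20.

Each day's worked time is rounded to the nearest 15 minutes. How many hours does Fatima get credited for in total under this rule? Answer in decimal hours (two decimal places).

Thu: 07:53–12:51 = 4 h 58 min → rounds to 5 h 0 min
Fri: 06:38–17:20 = 10 h 42 min → rounds to 10 h 45 min
Total credited: 15 h 45 min.

15.75 hours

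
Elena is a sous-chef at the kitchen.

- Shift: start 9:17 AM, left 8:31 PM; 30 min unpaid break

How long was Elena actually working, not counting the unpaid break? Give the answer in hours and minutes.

Shift: 9:17 AM–8:31 PM = 11 h 14 min; less 30 min break → 10 h 44 min

10 h 44 min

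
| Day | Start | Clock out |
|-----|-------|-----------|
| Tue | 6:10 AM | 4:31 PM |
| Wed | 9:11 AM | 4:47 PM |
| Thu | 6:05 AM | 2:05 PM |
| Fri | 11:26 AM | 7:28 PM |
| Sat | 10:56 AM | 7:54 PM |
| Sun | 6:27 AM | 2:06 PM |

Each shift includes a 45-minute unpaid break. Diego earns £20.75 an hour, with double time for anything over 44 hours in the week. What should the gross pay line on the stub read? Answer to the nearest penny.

£1000.15

Tue: 6:10 AM–4:31 PM = 10 h 21 min; less 45 min break → 9 h 36 min
Wed: 9:11 AM–4:47 PM = 7 h 36 min; less 45 min break → 6 h 51 min
Thu: 6:05 AM–2:05 PM = 8 h 0 min; less 45 min break → 7 h 15 min
Fri: 11:26 AM–7:28 PM = 8 h 2 min; less 45 min break → 7 h 17 min
Sat: 10:56 AM–7:54 PM = 8 h 58 min; less 45 min break → 8 h 13 min
Sun: 6:27 AM–2:06 PM = 7 h 39 min; less 45 min break → 6 h 54 min
Total worked: 46 h 6 min = 2766 min.
Regular 44 h 0 min = 2640 min at £20.75/h; overtime 2 h 6 min = 126 min at £41.50/h.
Pay = (2640 × £20.75 + 126 × £41.50) ÷ 60 = £1000.15.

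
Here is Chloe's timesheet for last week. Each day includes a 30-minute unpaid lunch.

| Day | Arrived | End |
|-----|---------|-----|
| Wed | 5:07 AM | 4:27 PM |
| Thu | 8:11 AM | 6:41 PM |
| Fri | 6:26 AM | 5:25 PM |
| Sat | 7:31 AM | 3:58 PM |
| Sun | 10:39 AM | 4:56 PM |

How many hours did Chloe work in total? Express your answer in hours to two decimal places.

45.05 hours

Wed: 5:07 AM–4:27 PM = 11 h 20 min; less 30 min break → 10 h 50 min
Thu: 8:11 AM–6:41 PM = 10 h 30 min; less 30 min break → 10 h 0 min
Fri: 6:26 AM–5:25 PM = 10 h 59 min; less 30 min break → 10 h 29 min
Sat: 7:31 AM–3:58 PM = 8 h 27 min; less 30 min break → 7 h 57 min
Sun: 10:39 AM–4:56 PM = 6 h 17 min; less 30 min break → 5 h 47 min
Total: 10 h 50 min + 10 h 0 min + 10 h 29 min + 7 h 57 min + 5 h 47 min = 45 h 3 min.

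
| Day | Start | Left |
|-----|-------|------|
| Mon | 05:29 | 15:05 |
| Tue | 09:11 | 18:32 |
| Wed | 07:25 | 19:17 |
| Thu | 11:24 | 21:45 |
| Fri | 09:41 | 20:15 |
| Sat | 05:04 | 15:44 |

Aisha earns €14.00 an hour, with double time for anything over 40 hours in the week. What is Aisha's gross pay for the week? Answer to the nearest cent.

Mon: 05:29–15:05 = 9 h 36 min
Tue: 09:11–18:32 = 9 h 21 min
Wed: 07:25–19:17 = 11 h 52 min
Thu: 11:24–21:45 = 10 h 21 min
Fri: 09:41–20:15 = 10 h 34 min
Sat: 05:04–15:44 = 10 h 40 min
Total worked: 62 h 24 min = 3744 min.
Regular 40 h 0 min = 2400 min at €14.00/h; overtime 22 h 24 min = 1344 min at €28.00/h.
Pay = (2400 × €14.00 + 1344 × €28.00) ÷ 60 = €1187.20.

€1187.20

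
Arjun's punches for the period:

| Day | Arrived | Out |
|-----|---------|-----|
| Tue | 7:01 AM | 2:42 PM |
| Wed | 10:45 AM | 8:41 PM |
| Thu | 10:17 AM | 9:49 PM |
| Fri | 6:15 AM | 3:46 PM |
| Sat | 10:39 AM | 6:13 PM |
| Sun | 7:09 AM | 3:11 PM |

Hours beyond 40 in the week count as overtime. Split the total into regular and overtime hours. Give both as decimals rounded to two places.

Regular 40.00 hours, overtime 14.27 hours

Tue: 7:01 AM–2:42 PM = 7 h 41 min
Wed: 10:45 AM–8:41 PM = 9 h 56 min
Thu: 10:17 AM–9:49 PM = 11 h 32 min
Fri: 6:15 AM–3:46 PM = 9 h 31 min
Sat: 10:39 AM–6:13 PM = 7 h 34 min
Sun: 7:09 AM–3:11 PM = 8 h 2 min
Total worked: 54 h 16 min = 54.27 h.
Threshold 40 h → overtime 14 h 16 min, regular 40 h 0 min.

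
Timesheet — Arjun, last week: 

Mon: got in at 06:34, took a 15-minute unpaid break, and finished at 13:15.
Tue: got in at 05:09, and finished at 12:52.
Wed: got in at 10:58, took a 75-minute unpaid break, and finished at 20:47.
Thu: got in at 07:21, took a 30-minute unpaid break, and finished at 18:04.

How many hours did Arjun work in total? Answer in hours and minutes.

Mon: 06:34–13:15 = 6 h 41 min; less 15 min break → 6 h 26 min
Tue: 05:09–12:52 = 7 h 43 min
Wed: 10:58–20:47 = 9 h 49 min; less 75 min break → 8 h 34 min
Thu: 07:21–18:04 = 10 h 43 min; less 30 min break → 10 h 13 min
Total: 6 h 26 min + 7 h 43 min + 8 h 34 min + 10 h 13 min = 32 h 56 min.

32 h 56 min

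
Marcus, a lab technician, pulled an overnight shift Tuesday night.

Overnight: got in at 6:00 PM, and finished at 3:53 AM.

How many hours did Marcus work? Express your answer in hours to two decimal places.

Overnight: 6:00 PM → midnight = 6 h 0 min; midnight → 3:53 AM = 3 h 53 min; span 9 h 53 min

9.88 hours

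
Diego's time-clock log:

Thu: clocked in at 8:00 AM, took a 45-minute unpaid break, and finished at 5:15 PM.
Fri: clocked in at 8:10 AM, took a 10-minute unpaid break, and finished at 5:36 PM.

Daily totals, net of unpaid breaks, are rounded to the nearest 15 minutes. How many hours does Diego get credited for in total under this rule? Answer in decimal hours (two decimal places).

Thu: 8:00 AM–5:15 PM = 9 h 15 min − 45 min = 8 h 30 min → rounds to 8 h 30 min
Fri: 8:10 AM–5:36 PM = 9 h 26 min − 10 min = 9 h 16 min → rounds to 9 h 15 min
Total credited: 17 h 45 min.

17.75 hours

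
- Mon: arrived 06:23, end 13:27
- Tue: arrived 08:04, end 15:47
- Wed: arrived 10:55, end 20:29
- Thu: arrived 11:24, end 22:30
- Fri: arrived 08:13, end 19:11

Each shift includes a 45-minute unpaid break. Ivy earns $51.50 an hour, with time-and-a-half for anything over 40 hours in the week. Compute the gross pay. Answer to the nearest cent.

$2266.00

Mon: 06:23–13:27 = 7 h 4 min; less 45 min break → 6 h 19 min
Tue: 08:04–15:47 = 7 h 43 min; less 45 min break → 6 h 58 min
Wed: 10:55–20:29 = 9 h 34 min; less 45 min break → 8 h 49 min
Thu: 11:24–22:30 = 11 h 6 min; less 45 min break → 10 h 21 min
Fri: 08:13–19:11 = 10 h 58 min; less 45 min break → 10 h 13 min
Total worked: 42 h 40 min = 2560 min.
Regular 40 h 0 min = 2400 min at $51.50/h; overtime 2 h 40 min = 160 min at $77.25/h.
Pay = (2400 × $51.50 + 160 × $77.25) ÷ 60 = $2266.00.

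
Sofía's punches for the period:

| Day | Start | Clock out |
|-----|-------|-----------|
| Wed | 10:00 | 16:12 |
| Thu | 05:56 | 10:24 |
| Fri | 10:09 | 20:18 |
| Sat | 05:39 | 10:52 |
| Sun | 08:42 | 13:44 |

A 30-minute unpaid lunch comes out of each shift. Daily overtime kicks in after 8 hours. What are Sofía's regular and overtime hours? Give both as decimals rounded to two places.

Regular 26.92 hours, overtime 1.65 hours

Wed: 10:00–16:12 = 6 h 12 min; less 30 min break → 5 h 42 min
Thu: 05:56–10:24 = 4 h 28 min; less 30 min break → 3 h 58 min
Fri: 10:09–20:18 = 10 h 9 min; less 30 min break → 9 h 39 min
Sat: 05:39–10:52 = 5 h 13 min; less 30 min break → 4 h 43 min
Sun: 08:42–13:44 = 5 h 2 min; less 30 min break → 4 h 32 min
Wed reg 5 h 42 min / OT 0 h 0 min; Thu reg 3 h 58 min / OT 0 h 0 min; Fri reg 8 h 0 min / OT 1 h 39 min; Sat reg 4 h 43 min / OT 0 h 0 min; Sun reg 4 h 32 min / OT 0 h 0 min.
Totals: regular 26 h 55 min, overtime 1 h 39 min.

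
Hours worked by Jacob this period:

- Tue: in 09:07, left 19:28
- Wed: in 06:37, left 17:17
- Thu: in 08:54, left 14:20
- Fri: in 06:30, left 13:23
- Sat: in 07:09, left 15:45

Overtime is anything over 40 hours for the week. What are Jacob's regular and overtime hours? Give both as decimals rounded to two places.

Tue: 09:07–19:28 = 10 h 21 min
Wed: 06:37–17:17 = 10 h 40 min
Thu: 08:54–14:20 = 5 h 26 min
Fri: 06:30–13:23 = 6 h 53 min
Sat: 07:09–15:45 = 8 h 36 min
Total worked: 41 h 56 min = 41.93 h.
Threshold 40 h → overtime 1 h 56 min, regular 40 h 0 min.

Regular 40.00 hours, overtime 1.93 hours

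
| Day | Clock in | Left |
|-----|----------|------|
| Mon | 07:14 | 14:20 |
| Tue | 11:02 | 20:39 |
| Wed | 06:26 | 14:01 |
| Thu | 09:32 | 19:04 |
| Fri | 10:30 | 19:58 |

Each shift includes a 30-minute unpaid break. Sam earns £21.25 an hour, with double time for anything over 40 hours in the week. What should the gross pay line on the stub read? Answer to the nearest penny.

£884.00

Mon: 07:14–14:20 = 7 h 6 min; less 30 min break → 6 h 36 min
Tue: 11:02–20:39 = 9 h 37 min; less 30 min break → 9 h 7 min
Wed: 06:26–14:01 = 7 h 35 min; less 30 min break → 7 h 5 min
Thu: 09:32–19:04 = 9 h 32 min; less 30 min break → 9 h 2 min
Fri: 10:30–19:58 = 9 h 28 min; less 30 min break → 8 h 58 min
Total worked: 40 h 48 min = 2448 min.
Regular 40 h 0 min = 2400 min at £21.25/h; overtime 0 h 48 min = 48 min at £42.50/h.
Pay = (2400 × £21.25 + 48 × £42.50) ÷ 60 = £884.00.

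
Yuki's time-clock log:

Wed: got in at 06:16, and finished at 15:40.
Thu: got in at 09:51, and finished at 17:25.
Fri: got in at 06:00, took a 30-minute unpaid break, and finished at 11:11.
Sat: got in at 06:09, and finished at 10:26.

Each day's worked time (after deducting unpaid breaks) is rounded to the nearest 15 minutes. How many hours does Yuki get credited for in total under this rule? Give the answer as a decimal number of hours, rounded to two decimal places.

Wed: 06:16–15:40 = 9 h 24 min → rounds to 9 h 30 min
Thu: 09:51–17:25 = 7 h 34 min → rounds to 7 h 30 min
Fri: 06:00–11:11 = 5 h 11 min − 30 min = 4 h 41 min → rounds to 4 h 45 min
Sat: 06:09–10:26 = 4 h 17 min → rounds to 4 h 15 min
Total credited: 26 h 0 min.

26.00 hours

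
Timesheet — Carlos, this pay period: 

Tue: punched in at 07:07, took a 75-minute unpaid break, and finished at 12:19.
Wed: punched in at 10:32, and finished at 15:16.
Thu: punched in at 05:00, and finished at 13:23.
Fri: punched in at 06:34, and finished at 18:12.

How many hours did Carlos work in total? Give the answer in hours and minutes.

Tue: 07:07–12:19 = 5 h 12 min; less 75 min break → 3 h 57 min
Wed: 10:32–15:16 = 4 h 44 min
Thu: 05:00–13:23 = 8 h 23 min
Fri: 06:34–18:12 = 11 h 38 min
Total: 3 h 57 min + 4 h 44 min + 8 h 23 min + 11 h 38 min = 28 h 42 min.

28 h 42 min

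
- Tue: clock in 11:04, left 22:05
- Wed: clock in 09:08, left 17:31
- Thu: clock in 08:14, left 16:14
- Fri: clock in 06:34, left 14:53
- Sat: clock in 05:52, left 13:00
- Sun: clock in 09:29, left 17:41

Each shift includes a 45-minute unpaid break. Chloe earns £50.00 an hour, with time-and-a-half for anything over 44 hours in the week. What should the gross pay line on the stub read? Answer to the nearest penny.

£2391.25

Tue: 11:04–22:05 = 11 h 1 min; less 45 min break → 10 h 16 min
Wed: 09:08–17:31 = 8 h 23 min; less 45 min break → 7 h 38 min
Thu: 08:14–16:14 = 8 h 0 min; less 45 min break → 7 h 15 min
Fri: 06:34–14:53 = 8 h 19 min; less 45 min break → 7 h 34 min
Sat: 05:52–13:00 = 7 h 8 min; less 45 min break → 6 h 23 min
Sun: 09:29–17:41 = 8 h 12 min; less 45 min break → 7 h 27 min
Total worked: 46 h 33 min = 2793 min.
Regular 44 h 0 min = 2640 min at £50.00/h; overtime 2 h 33 min = 153 min at £75.00/h.
Pay = (2640 × £50.00 + 153 × £75.00) ÷ 60 = £2391.25.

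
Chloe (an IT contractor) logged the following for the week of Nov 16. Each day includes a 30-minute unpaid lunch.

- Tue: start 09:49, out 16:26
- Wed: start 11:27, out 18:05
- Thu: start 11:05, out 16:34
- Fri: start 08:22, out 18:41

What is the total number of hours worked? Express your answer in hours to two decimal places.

27.05 hours

Tue: 09:49–16:26 = 6 h 37 min; less 30 min break → 6 h 7 min
Wed: 11:27–18:05 = 6 h 38 min; less 30 min break → 6 h 8 min
Thu: 11:05–16:34 = 5 h 29 min; less 30 min break → 4 h 59 min
Fri: 08:22–18:41 = 10 h 19 min; less 30 min break → 9 h 49 min
Total: 6 h 7 min + 6 h 8 min + 4 h 59 min + 9 h 49 min = 27 h 3 min.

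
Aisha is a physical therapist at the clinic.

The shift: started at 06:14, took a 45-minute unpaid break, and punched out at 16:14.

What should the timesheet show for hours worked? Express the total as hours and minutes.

The shift: 06:14–16:14 = 10 h 0 min; less 45 min break → 9 h 15 min

9 h 15 min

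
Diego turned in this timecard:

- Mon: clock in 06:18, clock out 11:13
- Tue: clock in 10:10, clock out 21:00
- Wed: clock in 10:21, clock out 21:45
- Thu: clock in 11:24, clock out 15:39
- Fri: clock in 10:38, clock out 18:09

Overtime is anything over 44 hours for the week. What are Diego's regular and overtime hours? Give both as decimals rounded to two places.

Mon: 06:18–11:13 = 4 h 55 min
Tue: 10:10–21:00 = 10 h 50 min
Wed: 10:21–21:45 = 11 h 24 min
Thu: 11:24–15:39 = 4 h 15 min
Fri: 10:38–18:09 = 7 h 31 min
Total worked: 38 h 55 min = 38.92 h.
Threshold 44 h → overtime 0 h 0 min, regular 38 h 55 min.

Regular 38.92 hours, overtime 0.00 hours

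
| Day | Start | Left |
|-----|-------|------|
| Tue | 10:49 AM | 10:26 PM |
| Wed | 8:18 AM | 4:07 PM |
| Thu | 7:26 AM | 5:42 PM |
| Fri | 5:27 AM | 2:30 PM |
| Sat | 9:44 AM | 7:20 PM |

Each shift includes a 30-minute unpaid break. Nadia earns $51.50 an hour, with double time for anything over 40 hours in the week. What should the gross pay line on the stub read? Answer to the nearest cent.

$2662.55

Tue: 10:49 AM–10:26 PM = 11 h 37 min; less 30 min break → 11 h 7 min
Wed: 8:18 AM–4:07 PM = 7 h 49 min; less 30 min break → 7 h 19 min
Thu: 7:26 AM–5:42 PM = 10 h 16 min; less 30 min break → 9 h 46 min
Fri: 5:27 AM–2:30 PM = 9 h 3 min; less 30 min break → 8 h 33 min
Sat: 9:44 AM–7:20 PM = 9 h 36 min; less 30 min break → 9 h 6 min
Total worked: 45 h 51 min = 2751 min.
Regular 40 h 0 min = 2400 min at $51.50/h; overtime 5 h 51 min = 351 min at $103.00/h.
Pay = (2400 × $51.50 + 351 × $103.00) ÷ 60 = $2662.55.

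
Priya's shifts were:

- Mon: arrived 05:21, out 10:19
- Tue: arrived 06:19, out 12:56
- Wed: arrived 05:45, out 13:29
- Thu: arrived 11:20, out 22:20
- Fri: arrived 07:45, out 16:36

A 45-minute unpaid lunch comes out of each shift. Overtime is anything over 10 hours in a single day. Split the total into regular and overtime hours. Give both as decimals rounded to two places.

Regular 35.17 hours, overtime 0.25 hours

Mon: 05:21–10:19 = 4 h 58 min; less 45 min break → 4 h 13 min
Tue: 06:19–12:56 = 6 h 37 min; less 45 min break → 5 h 52 min
Wed: 05:45–13:29 = 7 h 44 min; less 45 min break → 6 h 59 min
Thu: 11:20–22:20 = 11 h 0 min; less 45 min break → 10 h 15 min
Fri: 07:45–16:36 = 8 h 51 min; less 45 min break → 8 h 6 min
Mon reg 4 h 13 min / OT 0 h 0 min; Tue reg 5 h 52 min / OT 0 h 0 min; Wed reg 6 h 59 min / OT 0 h 0 min; Thu reg 10 h 0 min / OT 0 h 15 min; Fri reg 8 h 6 min / OT 0 h 0 min.
Totals: regular 35 h 10 min, overtime 0 h 15 min.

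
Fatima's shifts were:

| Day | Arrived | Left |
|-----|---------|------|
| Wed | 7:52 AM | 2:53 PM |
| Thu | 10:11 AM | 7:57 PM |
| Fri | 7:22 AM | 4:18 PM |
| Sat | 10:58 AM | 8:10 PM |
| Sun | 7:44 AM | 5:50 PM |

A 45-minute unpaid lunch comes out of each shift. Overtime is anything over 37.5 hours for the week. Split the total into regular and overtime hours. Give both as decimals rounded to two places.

Wed: 7:52 AM–2:53 PM = 7 h 1 min; less 45 min break → 6 h 16 min
Thu: 10:11 AM–7:57 PM = 9 h 46 min; less 45 min break → 9 h 1 min
Fri: 7:22 AM–4:18 PM = 8 h 56 min; less 45 min break → 8 h 11 min
Sat: 10:58 AM–8:10 PM = 9 h 12 min; less 45 min break → 8 h 27 min
Sun: 7:44 AM–5:50 PM = 10 h 6 min; less 45 min break → 9 h 21 min
Total worked: 41 h 16 min = 41.27 h.
Threshold 37.5 h → overtime 3 h 46 min, regular 37 h 30 min.

Regular 37.50 hours, overtime 3.77 hours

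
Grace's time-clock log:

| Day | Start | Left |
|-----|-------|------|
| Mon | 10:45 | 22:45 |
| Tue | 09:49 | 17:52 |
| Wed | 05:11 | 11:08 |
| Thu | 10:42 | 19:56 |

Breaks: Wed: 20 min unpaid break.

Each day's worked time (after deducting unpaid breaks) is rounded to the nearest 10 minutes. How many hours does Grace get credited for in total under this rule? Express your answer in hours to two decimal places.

Mon: 10:45–22:45 = 12 h 0 min → rounds to 12 h 0 min
Tue: 09:49–17:52 = 8 h 3 min → rounds to 8 h 0 min
Wed: 05:11–11:08 = 5 h 57 min − 20 min = 5 h 37 min → rounds to 5 h 40 min
Thu: 10:42–19:56 = 9 h 14 min → rounds to 9 h 10 min
Total credited: 34 h 50 min.

34.83 hours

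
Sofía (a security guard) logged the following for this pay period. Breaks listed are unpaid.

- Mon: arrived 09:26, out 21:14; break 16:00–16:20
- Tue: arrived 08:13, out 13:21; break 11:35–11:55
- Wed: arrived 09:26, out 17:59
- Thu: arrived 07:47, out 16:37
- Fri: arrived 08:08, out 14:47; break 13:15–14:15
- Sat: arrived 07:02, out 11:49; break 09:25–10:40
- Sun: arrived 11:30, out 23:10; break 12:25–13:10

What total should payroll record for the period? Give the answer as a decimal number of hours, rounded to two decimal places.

Mon: 09:26–21:14 = 11 h 48 min; less 20 min break → 11 h 28 min
Tue: 08:13–13:21 = 5 h 8 min; less 20 min break → 4 h 48 min
Wed: 09:26–17:59 = 8 h 33 min
Thu: 07:47–16:37 = 8 h 50 min
Fri: 08:08–14:47 = 6 h 39 min; less 60 min break → 5 h 39 min
Sat: 07:02–11:49 = 4 h 47 min; less 75 min break → 3 h 32 min
Sun: 11:30–23:10 = 11 h 40 min; less 45 min break → 10 h 55 min
Total: 11 h 28 min + 4 h 48 min + 8 h 33 min + 8 h 50 min + 5 h 39 min + 3 h 32 min + 10 h 55 min = 53 h 45 min.

53.75 hours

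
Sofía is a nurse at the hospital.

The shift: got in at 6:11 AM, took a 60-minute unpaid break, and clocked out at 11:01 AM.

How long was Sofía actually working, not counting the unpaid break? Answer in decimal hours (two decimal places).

3.83 hours

The shift: 6:11 AM–11:01 AM = 4 h 50 min; less 60 min break → 3 h 50 min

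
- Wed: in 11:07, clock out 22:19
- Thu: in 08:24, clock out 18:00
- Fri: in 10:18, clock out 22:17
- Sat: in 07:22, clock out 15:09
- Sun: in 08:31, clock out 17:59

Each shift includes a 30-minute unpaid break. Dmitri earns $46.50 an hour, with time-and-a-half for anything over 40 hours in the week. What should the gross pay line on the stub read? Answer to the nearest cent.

$2385.45

Wed: 11:07–22:19 = 11 h 12 min; less 30 min break → 10 h 42 min
Thu: 08:24–18:00 = 9 h 36 min; less 30 min break → 9 h 6 min
Fri: 10:18–22:17 = 11 h 59 min; less 30 min break → 11 h 29 min
Sat: 07:22–15:09 = 7 h 47 min; less 30 min break → 7 h 17 min
Sun: 08:31–17:59 = 9 h 28 min; less 30 min break → 8 h 58 min
Total worked: 47 h 32 min = 2852 min.
Regular 40 h 0 min = 2400 min at $46.50/h; overtime 7 h 32 min = 452 min at $69.75/h.
Pay = (2400 × $46.50 + 452 × $69.75) ÷ 60 = $2385.45.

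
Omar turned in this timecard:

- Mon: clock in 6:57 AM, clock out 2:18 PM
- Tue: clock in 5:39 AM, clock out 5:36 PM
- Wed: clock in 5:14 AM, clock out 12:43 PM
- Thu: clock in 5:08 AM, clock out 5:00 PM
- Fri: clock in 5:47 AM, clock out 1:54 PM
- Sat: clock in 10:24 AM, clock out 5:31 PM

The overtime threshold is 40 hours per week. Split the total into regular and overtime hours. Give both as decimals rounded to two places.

Regular 40.00 hours, overtime 13.88 hours

Mon: 6:57 AM–2:18 PM = 7 h 21 min
Tue: 5:39 AM–5:36 PM = 11 h 57 min
Wed: 5:14 AM–12:43 PM = 7 h 29 min
Thu: 5:08 AM–5:00 PM = 11 h 52 min
Fri: 5:47 AM–1:54 PM = 8 h 7 min
Sat: 10:24 AM–5:31 PM = 7 h 7 min
Total worked: 53 h 53 min = 53.88 h.
Threshold 40 h → overtime 13 h 53 min, regular 40 h 0 min.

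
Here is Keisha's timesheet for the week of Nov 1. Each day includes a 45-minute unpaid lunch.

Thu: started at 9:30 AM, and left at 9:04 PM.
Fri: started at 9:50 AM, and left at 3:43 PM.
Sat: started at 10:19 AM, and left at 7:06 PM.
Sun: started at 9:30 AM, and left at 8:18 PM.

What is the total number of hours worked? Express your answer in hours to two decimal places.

34.03 hours

Thu: 9:30 AM–9:04 PM = 11 h 34 min; less 45 min break → 10 h 49 min
Fri: 9:50 AM–3:43 PM = 5 h 53 min; less 45 min break → 5 h 8 min
Sat: 10:19 AM–7:06 PM = 8 h 47 min; less 45 min break → 8 h 2 min
Sun: 9:30 AM–8:18 PM = 10 h 48 min; less 45 min break → 10 h 3 min
Total: 10 h 49 min + 5 h 8 min + 8 h 2 min + 10 h 3 min = 34 h 2 min.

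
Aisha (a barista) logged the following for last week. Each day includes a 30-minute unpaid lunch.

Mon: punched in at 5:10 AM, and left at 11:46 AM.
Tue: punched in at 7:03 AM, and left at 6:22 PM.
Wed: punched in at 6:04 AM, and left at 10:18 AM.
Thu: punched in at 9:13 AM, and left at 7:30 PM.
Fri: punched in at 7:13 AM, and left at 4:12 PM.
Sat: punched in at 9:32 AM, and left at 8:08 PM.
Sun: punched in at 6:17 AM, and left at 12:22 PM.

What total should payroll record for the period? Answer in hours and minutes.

54 h 36 min

Mon: 5:10 AM–11:46 AM = 6 h 36 min; less 30 min break → 6 h 6 min
Tue: 7:03 AM–6:22 PM = 11 h 19 min; less 30 min break → 10 h 49 min
Wed: 6:04 AM–10:18 AM = 4 h 14 min; less 30 min break → 3 h 44 min
Thu: 9:13 AM–7:30 PM = 10 h 17 min; less 30 min break → 9 h 47 min
Fri: 7:13 AM–4:12 PM = 8 h 59 min; less 30 min break → 8 h 29 min
Sat: 9:32 AM–8:08 PM = 10 h 36 min; less 30 min break → 10 h 6 min
Sun: 6:17 AM–12:22 PM = 6 h 5 min; less 30 min break → 5 h 35 min
Total: 6 h 6 min + 10 h 49 min + 3 h 44 min + 9 h 47 min + 8 h 29 min + 10 h 6 min + 5 h 35 min = 54 h 36 min.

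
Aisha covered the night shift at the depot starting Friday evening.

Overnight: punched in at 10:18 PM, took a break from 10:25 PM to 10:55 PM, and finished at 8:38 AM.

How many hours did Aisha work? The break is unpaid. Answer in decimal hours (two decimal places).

Overnight: 10:18 PM → midnight = 1 h 42 min; midnight → 8:38 AM = 8 h 38 min; span 10 h 20 min; less 30 min break → 9 h 50 min

9.83 hours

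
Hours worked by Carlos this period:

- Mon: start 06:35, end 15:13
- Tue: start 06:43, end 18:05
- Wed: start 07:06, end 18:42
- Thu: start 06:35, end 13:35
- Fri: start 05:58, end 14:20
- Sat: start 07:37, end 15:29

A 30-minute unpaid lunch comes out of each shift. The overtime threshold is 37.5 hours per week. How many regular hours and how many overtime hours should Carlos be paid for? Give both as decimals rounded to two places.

Regular 37.50 hours, overtime 14.33 hours

Mon: 06:35–15:13 = 8 h 38 min; less 30 min break → 8 h 8 min
Tue: 06:43–18:05 = 11 h 22 min; less 30 min break → 10 h 52 min
Wed: 07:06–18:42 = 11 h 36 min; less 30 min break → 11 h 6 min
Thu: 06:35–13:35 = 7 h 0 min; less 30 min break → 6 h 30 min
Fri: 05:58–14:20 = 8 h 22 min; less 30 min break → 7 h 52 min
Sat: 07:37–15:29 = 7 h 52 min; less 30 min break → 7 h 22 min
Total worked: 51 h 50 min = 51.83 h.
Threshold 37.5 h → overtime 14 h 20 min, regular 37 h 30 min.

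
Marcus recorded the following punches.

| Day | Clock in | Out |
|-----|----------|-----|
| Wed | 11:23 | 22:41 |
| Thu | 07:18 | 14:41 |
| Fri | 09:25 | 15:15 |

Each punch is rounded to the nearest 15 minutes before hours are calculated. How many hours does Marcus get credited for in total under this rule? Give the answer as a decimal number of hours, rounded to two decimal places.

Wed: in 11:23→11:30, out 22:41→22:45; 11 h 15 min
Thu: in 07:18→07:15, out 14:41→14:45; 7 h 30 min
Fri: in 09:25→09:30, out 15:15→15:15; 5 h 45 min
Total credited: 24 h 30 min.

24.50 hours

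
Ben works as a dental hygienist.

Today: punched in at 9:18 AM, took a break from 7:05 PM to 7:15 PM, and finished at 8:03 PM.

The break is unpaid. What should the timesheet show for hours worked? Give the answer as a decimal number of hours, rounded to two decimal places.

Today: 9:18 AM–8:03 PM = 10 h 45 min; less 10 min break → 10 h 35 min

10.58 hours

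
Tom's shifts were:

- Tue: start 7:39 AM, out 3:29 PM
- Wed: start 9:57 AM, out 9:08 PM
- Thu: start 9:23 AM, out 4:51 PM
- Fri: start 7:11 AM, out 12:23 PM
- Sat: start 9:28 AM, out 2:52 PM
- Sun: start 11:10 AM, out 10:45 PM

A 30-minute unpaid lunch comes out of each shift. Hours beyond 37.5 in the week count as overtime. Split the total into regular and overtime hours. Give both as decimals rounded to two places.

Tue: 7:39 AM–3:29 PM = 7 h 50 min; less 30 min break → 7 h 20 min
Wed: 9:57 AM–9:08 PM = 11 h 11 min; less 30 min break → 10 h 41 min
Thu: 9:23 AM–4:51 PM = 7 h 28 min; less 30 min break → 6 h 58 min
Fri: 7:11 AM–12:23 PM = 5 h 12 min; less 30 min break → 4 h 42 min
Sat: 9:28 AM–2:52 PM = 5 h 24 min; less 30 min break → 4 h 54 min
Sun: 11:10 AM–10:45 PM = 11 h 35 min; less 30 min break → 11 h 5 min
Total worked: 45 h 40 min = 45.67 h.
Threshold 37.5 h → overtime 8 h 10 min, regular 37 h 30 min.

Regular 37.50 hours, overtime 8.17 hours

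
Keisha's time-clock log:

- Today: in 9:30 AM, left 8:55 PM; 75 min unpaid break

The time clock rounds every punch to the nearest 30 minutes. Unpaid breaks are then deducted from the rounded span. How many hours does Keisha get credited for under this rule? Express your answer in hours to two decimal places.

10.25 hours

Today: in 9:30 AM→9:30 AM, out 8:55 PM→9:00 PM; 11 h 30 min − 75 min = 10 h 15 min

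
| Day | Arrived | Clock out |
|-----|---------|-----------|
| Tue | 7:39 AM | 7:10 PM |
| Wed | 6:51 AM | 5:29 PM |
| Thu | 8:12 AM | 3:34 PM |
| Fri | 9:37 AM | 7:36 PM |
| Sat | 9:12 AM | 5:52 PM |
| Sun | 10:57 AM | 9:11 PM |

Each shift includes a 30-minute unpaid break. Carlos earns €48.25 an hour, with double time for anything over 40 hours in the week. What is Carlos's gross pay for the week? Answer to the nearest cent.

€3416.10

Tue: 7:39 AM–7:10 PM = 11 h 31 min; less 30 min break → 11 h 1 min
Wed: 6:51 AM–5:29 PM = 10 h 38 min; less 30 min break → 10 h 8 min
Thu: 8:12 AM–3:34 PM = 7 h 22 min; less 30 min break → 6 h 52 min
Fri: 9:37 AM–7:36 PM = 9 h 59 min; less 30 min break → 9 h 29 min
Sat: 9:12 AM–5:52 PM = 8 h 40 min; less 30 min break → 8 h 10 min
Sun: 10:57 AM–9:11 PM = 10 h 14 min; less 30 min break → 9 h 44 min
Total worked: 55 h 24 min = 3324 min.
Regular 40 h 0 min = 2400 min at €48.25/h; overtime 15 h 24 min = 924 min at €96.50/h.
Pay = (2400 × €48.25 + 924 × €96.50) ÷ 60 = €3416.10.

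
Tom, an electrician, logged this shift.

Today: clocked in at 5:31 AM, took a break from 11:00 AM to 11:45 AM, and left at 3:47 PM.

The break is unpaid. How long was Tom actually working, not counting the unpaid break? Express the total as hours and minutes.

Today: 5:31 AM–3:47 PM = 10 h 16 min; less 45 min break → 9 h 31 min

9 h 31 min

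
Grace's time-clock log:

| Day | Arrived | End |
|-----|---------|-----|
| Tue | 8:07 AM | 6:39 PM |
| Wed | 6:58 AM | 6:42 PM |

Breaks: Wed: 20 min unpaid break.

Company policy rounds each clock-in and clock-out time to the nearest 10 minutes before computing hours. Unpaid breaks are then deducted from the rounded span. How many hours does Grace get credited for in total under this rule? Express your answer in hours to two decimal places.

21.83 hours

Tue: in 8:07 AM→8:10 AM, out 6:39 PM→6:40 PM; 10 h 30 min
Wed: in 6:58 AM→7:00 AM, out 6:42 PM→6:40 PM; 11 h 40 min − 20 min = 11 h 20 min
Total credited: 21 h 50 min.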